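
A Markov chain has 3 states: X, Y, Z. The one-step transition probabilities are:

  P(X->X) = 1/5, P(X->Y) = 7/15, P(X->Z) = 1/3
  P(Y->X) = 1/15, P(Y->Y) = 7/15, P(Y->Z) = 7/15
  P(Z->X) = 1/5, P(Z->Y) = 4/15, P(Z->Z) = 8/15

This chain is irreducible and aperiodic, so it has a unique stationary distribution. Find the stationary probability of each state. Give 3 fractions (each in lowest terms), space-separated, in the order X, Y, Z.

Answer: 14/93 23/62 89/186

Derivation:
The stationary distribution satisfies pi = pi * P, i.e.:
  pi_X = 1/5*pi_X + 1/15*pi_Y + 1/5*pi_Z
  pi_Y = 7/15*pi_X + 7/15*pi_Y + 4/15*pi_Z
  pi_Z = 1/3*pi_X + 7/15*pi_Y + 8/15*pi_Z
with normalization: pi_X + pi_Y + pi_Z = 1.

Using the first 2 balance equations plus normalization, the linear system A*pi = b is:
  [-4/5, 1/15, 1/5] . pi = 0
  [7/15, -8/15, 4/15] . pi = 0
  [1, 1, 1] . pi = 1

Solving yields:
  pi_X = 14/93
  pi_Y = 23/62
  pi_Z = 89/186

Verification (pi * P):
  14/93*1/5 + 23/62*1/15 + 89/186*1/5 = 14/93 = pi_X  (ok)
  14/93*7/15 + 23/62*7/15 + 89/186*4/15 = 23/62 = pi_Y  (ok)
  14/93*1/3 + 23/62*7/15 + 89/186*8/15 = 89/186 = pi_Z  (ok)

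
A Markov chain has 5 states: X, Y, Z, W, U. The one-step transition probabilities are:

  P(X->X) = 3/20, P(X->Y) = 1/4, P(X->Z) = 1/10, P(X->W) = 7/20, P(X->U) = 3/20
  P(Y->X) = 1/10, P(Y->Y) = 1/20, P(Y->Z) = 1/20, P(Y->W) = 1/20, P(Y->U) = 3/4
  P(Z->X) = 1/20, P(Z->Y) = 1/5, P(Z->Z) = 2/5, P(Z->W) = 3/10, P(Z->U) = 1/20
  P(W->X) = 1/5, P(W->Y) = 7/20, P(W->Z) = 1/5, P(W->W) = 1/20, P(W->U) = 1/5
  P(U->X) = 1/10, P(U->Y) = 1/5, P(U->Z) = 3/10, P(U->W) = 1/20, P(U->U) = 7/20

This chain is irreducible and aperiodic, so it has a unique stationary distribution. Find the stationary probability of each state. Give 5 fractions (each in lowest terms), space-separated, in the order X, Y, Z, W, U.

Answer: 16879/156811 30910/156811 37459/156811 22269/156811 49294/156811

Derivation:
The stationary distribution satisfies pi = pi * P, i.e.:
  pi_X = 3/20*pi_X + 1/10*pi_Y + 1/20*pi_Z + 1/5*pi_W + 1/10*pi_U
  pi_Y = 1/4*pi_X + 1/20*pi_Y + 1/5*pi_Z + 7/20*pi_W + 1/5*pi_U
  pi_Z = 1/10*pi_X + 1/20*pi_Y + 2/5*pi_Z + 1/5*pi_W + 3/10*pi_U
  pi_W = 7/20*pi_X + 1/20*pi_Y + 3/10*pi_Z + 1/20*pi_W + 1/20*pi_U
  pi_U = 3/20*pi_X + 3/4*pi_Y + 1/20*pi_Z + 1/5*pi_W + 7/20*pi_U
with normalization: pi_X + pi_Y + pi_Z + pi_W + pi_U = 1.

Using the first 4 balance equations plus normalization, the linear system A*pi = b is:
  [-17/20, 1/10, 1/20, 1/5, 1/10] . pi = 0
  [1/4, -19/20, 1/5, 7/20, 1/5] . pi = 0
  [1/10, 1/20, -3/5, 1/5, 3/10] . pi = 0
  [7/20, 1/20, 3/10, -19/20, 1/20] . pi = 0
  [1, 1, 1, 1, 1] . pi = 1

Solving yields:
  pi_X = 16879/156811
  pi_Y = 30910/156811
  pi_Z = 37459/156811
  pi_W = 22269/156811
  pi_U = 49294/156811

Verification (pi * P):
  16879/156811*3/20 + 30910/156811*1/10 + 37459/156811*1/20 + 22269/156811*1/5 + 49294/156811*1/10 = 16879/156811 = pi_X  (ok)
  16879/156811*1/4 + 30910/156811*1/20 + 37459/156811*1/5 + 22269/156811*7/20 + 49294/156811*1/5 = 30910/156811 = pi_Y  (ok)
  16879/156811*1/10 + 30910/156811*1/20 + 37459/156811*2/5 + 22269/156811*1/5 + 49294/156811*3/10 = 37459/156811 = pi_Z  (ok)
  16879/156811*7/20 + 30910/156811*1/20 + 37459/156811*3/10 + 22269/156811*1/20 + 49294/156811*1/20 = 22269/156811 = pi_W  (ok)
  16879/156811*3/20 + 30910/156811*3/4 + 37459/156811*1/20 + 22269/156811*1/5 + 49294/156811*7/20 = 49294/156811 = pi_U  (ok)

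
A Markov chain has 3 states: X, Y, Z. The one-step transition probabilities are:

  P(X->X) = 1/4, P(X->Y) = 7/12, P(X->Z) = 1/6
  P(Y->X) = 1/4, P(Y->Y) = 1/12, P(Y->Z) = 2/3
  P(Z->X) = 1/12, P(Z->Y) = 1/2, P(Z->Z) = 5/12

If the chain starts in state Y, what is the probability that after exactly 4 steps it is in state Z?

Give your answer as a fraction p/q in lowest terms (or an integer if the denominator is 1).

Answer: 515/1152

Derivation:
Computing P^4 by repeated multiplication:
P^1 =
  X: [1/4, 7/12, 1/6]
  Y: [1/4, 1/12, 2/3]
  Z: [1/12, 1/2, 5/12]
P^2 =
  X: [2/9, 5/18, 1/2]
  Y: [5/36, 35/72, 3/8]
  Z: [13/72, 43/144, 25/48]
P^3 =
  X: [1/6, 29/72, 31/72]
  Y: [3/16, 89/288, 145/288]
  Z: [47/288, 25/64, 257/576]
P^4 =
  X: [77/432, 299/864, 137/288]
  Y: [287/1728, 1337/3456, 515/1152]
  Z: [607/3456, 2425/6912, 1091/2304]

(P^4)[Y -> Z] = 515/1152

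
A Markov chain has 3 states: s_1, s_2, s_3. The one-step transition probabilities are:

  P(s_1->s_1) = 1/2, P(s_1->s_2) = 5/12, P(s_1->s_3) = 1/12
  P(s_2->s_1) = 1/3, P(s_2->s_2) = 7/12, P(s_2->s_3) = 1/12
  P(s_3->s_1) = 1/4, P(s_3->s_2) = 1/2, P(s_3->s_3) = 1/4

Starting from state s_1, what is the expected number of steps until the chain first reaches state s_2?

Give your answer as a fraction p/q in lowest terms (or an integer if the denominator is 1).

Let h_i = expected steps to first reach s_2 from state i.
Boundary: h_s_2 = 0.
First-step equations for the other states:
  h_s_1 = 1 + 1/2*h_s_1 + 5/12*h_s_2 + 1/12*h_s_3
  h_s_3 = 1 + 1/4*h_s_1 + 1/2*h_s_2 + 1/4*h_s_3

Substituting h_s_2 = 0 and rearranging gives the linear system (I - Q) h = 1:
  [1/2, -1/12] . (h_s_1, h_s_3) = 1
  [-1/4, 3/4] . (h_s_1, h_s_3) = 1

Solving yields:
  h_s_1 = 40/17
  h_s_3 = 36/17

Starting state is s_1, so the expected hitting time is h_s_1 = 40/17.

Answer: 40/17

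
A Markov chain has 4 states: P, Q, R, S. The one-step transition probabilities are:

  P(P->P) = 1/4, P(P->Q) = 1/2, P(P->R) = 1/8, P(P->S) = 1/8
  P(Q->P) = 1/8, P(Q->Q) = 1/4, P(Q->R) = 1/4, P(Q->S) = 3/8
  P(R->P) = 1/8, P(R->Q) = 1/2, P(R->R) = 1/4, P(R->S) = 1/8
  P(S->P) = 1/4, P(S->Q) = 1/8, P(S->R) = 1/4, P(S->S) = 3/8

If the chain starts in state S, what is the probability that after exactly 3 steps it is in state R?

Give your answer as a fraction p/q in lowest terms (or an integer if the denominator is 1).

Computing P^3 by repeated multiplication:
P^1 =
  P: [1/4, 1/2, 1/8, 1/8]
  Q: [1/8, 1/4, 1/4, 3/8]
  R: [1/8, 1/2, 1/4, 1/8]
  S: [1/4, 1/8, 1/4, 3/8]
P^2 =
  P: [11/64, 21/64, 7/32, 9/32]
  Q: [3/16, 19/64, 15/64, 9/32]
  R: [5/32, 21/64, 15/64, 9/32]
  S: [13/64, 21/64, 7/32, 1/4]
P^3 =
  P: [93/512, 5/16, 117/512, 71/256]
  Q: [47/256, 41/128, 29/128, 69/256]
  R: [23/128, 5/16, 59/256, 71/256]
  S: [93/512, 83/256, 115/512, 69/256]

(P^3)[S -> R] = 115/512

Answer: 115/512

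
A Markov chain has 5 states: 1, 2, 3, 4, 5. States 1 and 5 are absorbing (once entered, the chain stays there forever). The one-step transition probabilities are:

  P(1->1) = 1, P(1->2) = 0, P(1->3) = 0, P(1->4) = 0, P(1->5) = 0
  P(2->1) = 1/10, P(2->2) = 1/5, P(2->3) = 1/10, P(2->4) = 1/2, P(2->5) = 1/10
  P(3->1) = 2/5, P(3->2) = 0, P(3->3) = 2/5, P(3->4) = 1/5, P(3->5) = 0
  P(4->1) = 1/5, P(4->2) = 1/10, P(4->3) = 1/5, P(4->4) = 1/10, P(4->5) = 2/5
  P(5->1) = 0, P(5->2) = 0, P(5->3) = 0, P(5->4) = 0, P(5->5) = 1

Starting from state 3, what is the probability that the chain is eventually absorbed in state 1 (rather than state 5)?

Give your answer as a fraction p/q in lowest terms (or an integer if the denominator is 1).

Let a_i = P(absorbed in 1 | start in state i).
Boundary conditions: a_1 = 1, a_5 = 0.
For each transient state i, a_i = sum_j P(i->j) * a_j:
  a_2 = 1/10*a_1 + 1/5*a_2 + 1/10*a_3 + 1/2*a_4 + 1/10*a_5
  a_3 = 2/5*a_1 + 0*a_2 + 2/5*a_3 + 1/5*a_4 + 0*a_5
  a_4 = 1/5*a_1 + 1/10*a_2 + 1/5*a_3 + 1/10*a_4 + 2/5*a_5

Substituting a_1 = 1 and a_5 = 0, rearrange to (I - Q) a = r where r[i] = P(i -> 1):
  [4/5, -1/10, -1/2] . (a_2, a_3, a_4) = 1/10
  [0, 3/5, -1/5] . (a_2, a_3, a_4) = 2/5
  [-1/10, -1/5, 9/10] . (a_2, a_3, a_4) = 1/5

Solving yields:
  a_2 = 95/184
  a_3 = 151/184
  a_4 = 85/184

Starting state is 3, so the absorption probability is a_3 = 151/184.

Answer: 151/184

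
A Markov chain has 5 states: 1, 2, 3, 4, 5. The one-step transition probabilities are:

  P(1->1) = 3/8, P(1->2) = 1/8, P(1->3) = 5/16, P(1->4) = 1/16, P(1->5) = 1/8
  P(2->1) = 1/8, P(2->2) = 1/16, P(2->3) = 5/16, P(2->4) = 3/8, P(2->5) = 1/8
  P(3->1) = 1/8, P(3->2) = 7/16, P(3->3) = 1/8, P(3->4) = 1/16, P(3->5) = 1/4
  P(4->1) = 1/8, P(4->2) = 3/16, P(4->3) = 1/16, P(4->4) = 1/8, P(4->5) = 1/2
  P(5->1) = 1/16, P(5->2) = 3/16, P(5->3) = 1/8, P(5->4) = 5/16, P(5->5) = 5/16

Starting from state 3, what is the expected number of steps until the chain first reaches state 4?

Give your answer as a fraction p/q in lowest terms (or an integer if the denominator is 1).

Let h_i = expected steps to first reach 4 from state i.
Boundary: h_4 = 0.
First-step equations for the other states:
  h_1 = 1 + 3/8*h_1 + 1/8*h_2 + 5/16*h_3 + 1/16*h_4 + 1/8*h_5
  h_2 = 1 + 1/8*h_1 + 1/16*h_2 + 5/16*h_3 + 3/8*h_4 + 1/8*h_5
  h_3 = 1 + 1/8*h_1 + 7/16*h_2 + 1/8*h_3 + 1/16*h_4 + 1/4*h_5
  h_5 = 1 + 1/16*h_1 + 3/16*h_2 + 1/8*h_3 + 5/16*h_4 + 5/16*h_5

Substituting h_4 = 0 and rearranging gives the linear system (I - Q) h = 1:
  [5/8, -1/8, -5/16, -1/8] . (h_1, h_2, h_3, h_5) = 1
  [-1/8, 15/16, -5/16, -1/8] . (h_1, h_2, h_3, h_5) = 1
  [-1/8, -7/16, 7/8, -1/4] . (h_1, h_2, h_3, h_5) = 1
  [-1/16, -3/16, -1/8, 11/16] . (h_1, h_2, h_3, h_5) = 1

Solving yields:
  h_1 = 34408/5905
  h_2 = 24288/5905
  h_3 = 6128/1181
  h_5 = 23912/5905

Starting state is 3, so the expected hitting time is h_3 = 6128/1181.

Answer: 6128/1181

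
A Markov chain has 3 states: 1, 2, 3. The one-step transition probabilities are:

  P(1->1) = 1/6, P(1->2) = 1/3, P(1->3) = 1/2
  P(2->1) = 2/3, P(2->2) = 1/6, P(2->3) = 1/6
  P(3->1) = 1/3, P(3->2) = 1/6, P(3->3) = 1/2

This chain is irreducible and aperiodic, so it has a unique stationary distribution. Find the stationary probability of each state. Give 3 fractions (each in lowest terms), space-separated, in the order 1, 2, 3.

The stationary distribution satisfies pi = pi * P, i.e.:
  pi_1 = 1/6*pi_1 + 2/3*pi_2 + 1/3*pi_3
  pi_2 = 1/3*pi_1 + 1/6*pi_2 + 1/6*pi_3
  pi_3 = 1/2*pi_1 + 1/6*pi_2 + 1/2*pi_3
with normalization: pi_1 + pi_2 + pi_3 = 1.

Using the first 2 balance equations plus normalization, the linear system A*pi = b is:
  [-5/6, 2/3, 1/3] . pi = 0
  [1/3, -5/6, 1/6] . pi = 0
  [1, 1, 1] . pi = 1

Solving yields:
  pi_1 = 7/20
  pi_2 = 9/40
  pi_3 = 17/40

Verification (pi * P):
  7/20*1/6 + 9/40*2/3 + 17/40*1/3 = 7/20 = pi_1  (ok)
  7/20*1/3 + 9/40*1/6 + 17/40*1/6 = 9/40 = pi_2  (ok)
  7/20*1/2 + 9/40*1/6 + 17/40*1/2 = 17/40 = pi_3  (ok)

Answer: 7/20 9/40 17/40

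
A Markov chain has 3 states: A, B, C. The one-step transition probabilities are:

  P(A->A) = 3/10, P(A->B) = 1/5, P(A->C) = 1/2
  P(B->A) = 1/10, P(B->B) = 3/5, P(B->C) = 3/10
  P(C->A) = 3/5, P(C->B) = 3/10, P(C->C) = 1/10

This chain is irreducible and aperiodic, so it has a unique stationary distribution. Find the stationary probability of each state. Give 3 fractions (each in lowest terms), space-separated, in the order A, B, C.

The stationary distribution satisfies pi = pi * P, i.e.:
  pi_A = 3/10*pi_A + 1/10*pi_B + 3/5*pi_C
  pi_B = 1/5*pi_A + 3/5*pi_B + 3/10*pi_C
  pi_C = 1/2*pi_A + 3/10*pi_B + 1/10*pi_C
with normalization: pi_A + pi_B + pi_C = 1.

Using the first 2 balance equations plus normalization, the linear system A*pi = b is:
  [-7/10, 1/10, 3/5] . pi = 0
  [1/5, -2/5, 3/10] . pi = 0
  [1, 1, 1] . pi = 1

Solving yields:
  pi_A = 27/86
  pi_B = 33/86
  pi_C = 13/43

Verification (pi * P):
  27/86*3/10 + 33/86*1/10 + 13/43*3/5 = 27/86 = pi_A  (ok)
  27/86*1/5 + 33/86*3/5 + 13/43*3/10 = 33/86 = pi_B  (ok)
  27/86*1/2 + 33/86*3/10 + 13/43*1/10 = 13/43 = pi_C  (ok)

Answer: 27/86 33/86 13/43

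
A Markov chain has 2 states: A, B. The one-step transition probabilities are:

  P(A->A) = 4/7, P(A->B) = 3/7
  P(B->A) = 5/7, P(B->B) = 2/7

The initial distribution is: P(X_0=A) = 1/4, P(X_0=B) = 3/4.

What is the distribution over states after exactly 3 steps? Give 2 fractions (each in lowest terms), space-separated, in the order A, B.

Answer: 859/1372 513/1372

Derivation:
Propagating the distribution step by step (d_{t+1} = d_t * P):
d_0 = (A=1/4, B=3/4)
  d_1[A] = 1/4*4/7 + 3/4*5/7 = 19/28
  d_1[B] = 1/4*3/7 + 3/4*2/7 = 9/28
d_1 = (A=19/28, B=9/28)
  d_2[A] = 19/28*4/7 + 9/28*5/7 = 121/196
  d_2[B] = 19/28*3/7 + 9/28*2/7 = 75/196
d_2 = (A=121/196, B=75/196)
  d_3[A] = 121/196*4/7 + 75/196*5/7 = 859/1372
  d_3[B] = 121/196*3/7 + 75/196*2/7 = 513/1372
d_3 = (A=859/1372, B=513/1372)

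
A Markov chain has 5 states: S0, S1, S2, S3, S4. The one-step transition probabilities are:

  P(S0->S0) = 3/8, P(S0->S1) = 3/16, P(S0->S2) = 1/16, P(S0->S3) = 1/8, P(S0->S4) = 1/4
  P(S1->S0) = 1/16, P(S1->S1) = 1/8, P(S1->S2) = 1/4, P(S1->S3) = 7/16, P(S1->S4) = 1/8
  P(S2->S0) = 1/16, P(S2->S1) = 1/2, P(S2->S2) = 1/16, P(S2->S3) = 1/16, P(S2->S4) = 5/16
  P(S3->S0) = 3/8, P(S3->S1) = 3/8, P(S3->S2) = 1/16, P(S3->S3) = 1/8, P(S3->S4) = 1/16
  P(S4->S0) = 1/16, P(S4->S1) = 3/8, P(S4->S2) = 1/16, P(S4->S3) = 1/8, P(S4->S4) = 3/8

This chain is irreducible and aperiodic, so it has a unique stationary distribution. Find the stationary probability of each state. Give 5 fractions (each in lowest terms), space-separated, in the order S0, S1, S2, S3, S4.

Answer: 10424/56419 16015/56419 6529/56419 1059/5129 11802/56419

Derivation:
The stationary distribution satisfies pi = pi * P, i.e.:
  pi_S0 = 3/8*pi_S0 + 1/16*pi_S1 + 1/16*pi_S2 + 3/8*pi_S3 + 1/16*pi_S4
  pi_S1 = 3/16*pi_S0 + 1/8*pi_S1 + 1/2*pi_S2 + 3/8*pi_S3 + 3/8*pi_S4
  pi_S2 = 1/16*pi_S0 + 1/4*pi_S1 + 1/16*pi_S2 + 1/16*pi_S3 + 1/16*pi_S4
  pi_S3 = 1/8*pi_S0 + 7/16*pi_S1 + 1/16*pi_S2 + 1/8*pi_S3 + 1/8*pi_S4
  pi_S4 = 1/4*pi_S0 + 1/8*pi_S1 + 5/16*pi_S2 + 1/16*pi_S3 + 3/8*pi_S4
with normalization: pi_S0 + pi_S1 + pi_S2 + pi_S3 + pi_S4 = 1.

Using the first 4 balance equations plus normalization, the linear system A*pi = b is:
  [-5/8, 1/16, 1/16, 3/8, 1/16] . pi = 0
  [3/16, -7/8, 1/2, 3/8, 3/8] . pi = 0
  [1/16, 1/4, -15/16, 1/16, 1/16] . pi = 0
  [1/8, 7/16, 1/16, -7/8, 1/8] . pi = 0
  [1, 1, 1, 1, 1] . pi = 1

Solving yields:
  pi_S0 = 10424/56419
  pi_S1 = 16015/56419
  pi_S2 = 6529/56419
  pi_S3 = 1059/5129
  pi_S4 = 11802/56419

Verification (pi * P):
  10424/56419*3/8 + 16015/56419*1/16 + 6529/56419*1/16 + 1059/5129*3/8 + 11802/56419*1/16 = 10424/56419 = pi_S0  (ok)
  10424/56419*3/16 + 16015/56419*1/8 + 6529/56419*1/2 + 1059/5129*3/8 + 11802/56419*3/8 = 16015/56419 = pi_S1  (ok)
  10424/56419*1/16 + 16015/56419*1/4 + 6529/56419*1/16 + 1059/5129*1/16 + 11802/56419*1/16 = 6529/56419 = pi_S2  (ok)
  10424/56419*1/8 + 16015/56419*7/16 + 6529/56419*1/16 + 1059/5129*1/8 + 11802/56419*1/8 = 1059/5129 = pi_S3  (ok)
  10424/56419*1/4 + 16015/56419*1/8 + 6529/56419*5/16 + 1059/5129*1/16 + 11802/56419*3/8 = 11802/56419 = pi_S4  (ok)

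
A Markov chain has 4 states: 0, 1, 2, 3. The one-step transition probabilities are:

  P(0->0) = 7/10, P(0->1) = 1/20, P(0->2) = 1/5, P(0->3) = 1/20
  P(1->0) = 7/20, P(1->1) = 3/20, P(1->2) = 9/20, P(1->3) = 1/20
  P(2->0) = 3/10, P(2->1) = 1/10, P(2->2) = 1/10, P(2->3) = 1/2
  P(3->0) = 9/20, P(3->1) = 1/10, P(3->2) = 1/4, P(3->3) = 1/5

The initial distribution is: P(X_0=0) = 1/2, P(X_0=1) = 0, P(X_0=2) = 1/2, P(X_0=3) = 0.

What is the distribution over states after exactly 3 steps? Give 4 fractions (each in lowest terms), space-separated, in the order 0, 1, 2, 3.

Propagating the distribution step by step (d_{t+1} = d_t * P):
d_0 = (0=1/2, 1=0, 2=1/2, 3=0)
  d_1[0] = 1/2*7/10 + 0*7/20 + 1/2*3/10 + 0*9/20 = 1/2
  d_1[1] = 1/2*1/20 + 0*3/20 + 1/2*1/10 + 0*1/10 = 3/40
  d_1[2] = 1/2*1/5 + 0*9/20 + 1/2*1/10 + 0*1/4 = 3/20
  d_1[3] = 1/2*1/20 + 0*1/20 + 1/2*1/2 + 0*1/5 = 11/40
d_1 = (0=1/2, 1=3/40, 2=3/20, 3=11/40)
  d_2[0] = 1/2*7/10 + 3/40*7/20 + 3/20*3/10 + 11/40*9/20 = 109/200
  d_2[1] = 1/2*1/20 + 3/40*3/20 + 3/20*1/10 + 11/40*1/10 = 63/800
  d_2[2] = 1/2*1/5 + 3/40*9/20 + 3/20*1/10 + 11/40*1/4 = 87/400
  d_2[3] = 1/2*1/20 + 3/40*1/20 + 3/20*1/2 + 11/40*1/5 = 127/800
d_2 = (0=109/200, 1=63/800, 2=87/400, 3=127/800)
  d_3[0] = 109/200*7/10 + 63/800*7/20 + 87/400*3/10 + 127/800*9/20 = 2183/4000
  d_3[1] = 109/200*1/20 + 63/800*3/20 + 87/400*1/10 + 127/800*1/10 = 1227/16000
  d_3[2] = 109/200*1/5 + 63/800*9/20 + 87/400*1/10 + 127/800*1/4 = 1647/8000
  d_3[3] = 109/200*1/20 + 63/800*1/20 + 87/400*1/2 + 127/800*1/5 = 2747/16000
d_3 = (0=2183/4000, 1=1227/16000, 2=1647/8000, 3=2747/16000)

Answer: 2183/4000 1227/16000 1647/8000 2747/16000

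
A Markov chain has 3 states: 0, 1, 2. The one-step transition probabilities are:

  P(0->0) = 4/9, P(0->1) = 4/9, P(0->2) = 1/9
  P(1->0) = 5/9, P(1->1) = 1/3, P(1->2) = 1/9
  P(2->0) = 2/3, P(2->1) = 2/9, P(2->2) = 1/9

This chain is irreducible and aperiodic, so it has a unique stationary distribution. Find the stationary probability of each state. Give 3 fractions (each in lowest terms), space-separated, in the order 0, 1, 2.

Answer: 23/45 17/45 1/9

Derivation:
The stationary distribution satisfies pi = pi * P, i.e.:
  pi_0 = 4/9*pi_0 + 5/9*pi_1 + 2/3*pi_2
  pi_1 = 4/9*pi_0 + 1/3*pi_1 + 2/9*pi_2
  pi_2 = 1/9*pi_0 + 1/9*pi_1 + 1/9*pi_2
with normalization: pi_0 + pi_1 + pi_2 = 1.

Using the first 2 balance equations plus normalization, the linear system A*pi = b is:
  [-5/9, 5/9, 2/3] . pi = 0
  [4/9, -2/3, 2/9] . pi = 0
  [1, 1, 1] . pi = 1

Solving yields:
  pi_0 = 23/45
  pi_1 = 17/45
  pi_2 = 1/9

Verification (pi * P):
  23/45*4/9 + 17/45*5/9 + 1/9*2/3 = 23/45 = pi_0  (ok)
  23/45*4/9 + 17/45*1/3 + 1/9*2/9 = 17/45 = pi_1  (ok)
  23/45*1/9 + 17/45*1/9 + 1/9*1/9 = 1/9 = pi_2  (ok)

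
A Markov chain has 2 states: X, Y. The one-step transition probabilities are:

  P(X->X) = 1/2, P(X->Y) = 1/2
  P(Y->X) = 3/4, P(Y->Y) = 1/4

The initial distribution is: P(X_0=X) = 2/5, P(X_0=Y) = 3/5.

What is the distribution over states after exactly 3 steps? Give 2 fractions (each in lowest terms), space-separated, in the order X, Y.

Propagating the distribution step by step (d_{t+1} = d_t * P):
d_0 = (X=2/5, Y=3/5)
  d_1[X] = 2/5*1/2 + 3/5*3/4 = 13/20
  d_1[Y] = 2/5*1/2 + 3/5*1/4 = 7/20
d_1 = (X=13/20, Y=7/20)
  d_2[X] = 13/20*1/2 + 7/20*3/4 = 47/80
  d_2[Y] = 13/20*1/2 + 7/20*1/4 = 33/80
d_2 = (X=47/80, Y=33/80)
  d_3[X] = 47/80*1/2 + 33/80*3/4 = 193/320
  d_3[Y] = 47/80*1/2 + 33/80*1/4 = 127/320
d_3 = (X=193/320, Y=127/320)

Answer: 193/320 127/320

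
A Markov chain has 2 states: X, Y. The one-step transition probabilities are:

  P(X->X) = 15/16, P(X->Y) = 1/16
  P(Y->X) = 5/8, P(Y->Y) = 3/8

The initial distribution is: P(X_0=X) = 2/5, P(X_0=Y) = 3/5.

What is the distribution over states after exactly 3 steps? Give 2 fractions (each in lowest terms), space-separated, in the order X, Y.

Propagating the distribution step by step (d_{t+1} = d_t * P):
d_0 = (X=2/5, Y=3/5)
  d_1[X] = 2/5*15/16 + 3/5*5/8 = 3/4
  d_1[Y] = 2/5*1/16 + 3/5*3/8 = 1/4
d_1 = (X=3/4, Y=1/4)
  d_2[X] = 3/4*15/16 + 1/4*5/8 = 55/64
  d_2[Y] = 3/4*1/16 + 1/4*3/8 = 9/64
d_2 = (X=55/64, Y=9/64)
  d_3[X] = 55/64*15/16 + 9/64*5/8 = 915/1024
  d_3[Y] = 55/64*1/16 + 9/64*3/8 = 109/1024
d_3 = (X=915/1024, Y=109/1024)

Answer: 915/1024 109/1024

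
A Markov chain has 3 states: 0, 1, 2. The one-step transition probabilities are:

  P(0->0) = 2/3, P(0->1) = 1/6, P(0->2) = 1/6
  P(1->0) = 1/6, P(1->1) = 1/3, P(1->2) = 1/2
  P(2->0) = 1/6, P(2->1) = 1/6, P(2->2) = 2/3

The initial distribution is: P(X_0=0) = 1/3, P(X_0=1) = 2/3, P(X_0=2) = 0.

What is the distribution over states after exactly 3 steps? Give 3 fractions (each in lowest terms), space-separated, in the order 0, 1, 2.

Propagating the distribution step by step (d_{t+1} = d_t * P):
d_0 = (0=1/3, 1=2/3, 2=0)
  d_1[0] = 1/3*2/3 + 2/3*1/6 + 0*1/6 = 1/3
  d_1[1] = 1/3*1/6 + 2/3*1/3 + 0*1/6 = 5/18
  d_1[2] = 1/3*1/6 + 2/3*1/2 + 0*2/3 = 7/18
d_1 = (0=1/3, 1=5/18, 2=7/18)
  d_2[0] = 1/3*2/3 + 5/18*1/6 + 7/18*1/6 = 1/3
  d_2[1] = 1/3*1/6 + 5/18*1/3 + 7/18*1/6 = 23/108
  d_2[2] = 1/3*1/6 + 5/18*1/2 + 7/18*2/3 = 49/108
d_2 = (0=1/3, 1=23/108, 2=49/108)
  d_3[0] = 1/3*2/3 + 23/108*1/6 + 49/108*1/6 = 1/3
  d_3[1] = 1/3*1/6 + 23/108*1/3 + 49/108*1/6 = 131/648
  d_3[2] = 1/3*1/6 + 23/108*1/2 + 49/108*2/3 = 301/648
d_3 = (0=1/3, 1=131/648, 2=301/648)

Answer: 1/3 131/648 301/648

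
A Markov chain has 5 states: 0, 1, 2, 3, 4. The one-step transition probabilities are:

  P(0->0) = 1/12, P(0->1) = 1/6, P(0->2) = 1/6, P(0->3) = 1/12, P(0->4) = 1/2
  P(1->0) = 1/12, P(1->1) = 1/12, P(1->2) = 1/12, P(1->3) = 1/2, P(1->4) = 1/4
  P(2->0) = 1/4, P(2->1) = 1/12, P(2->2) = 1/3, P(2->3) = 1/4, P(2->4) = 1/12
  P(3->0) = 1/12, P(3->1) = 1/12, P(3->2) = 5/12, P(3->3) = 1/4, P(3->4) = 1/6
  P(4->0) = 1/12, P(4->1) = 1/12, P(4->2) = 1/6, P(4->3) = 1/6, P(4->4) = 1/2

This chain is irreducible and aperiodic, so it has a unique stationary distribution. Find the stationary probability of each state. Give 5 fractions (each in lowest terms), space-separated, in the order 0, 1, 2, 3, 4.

The stationary distribution satisfies pi = pi * P, i.e.:
  pi_0 = 1/12*pi_0 + 1/12*pi_1 + 1/4*pi_2 + 1/12*pi_3 + 1/12*pi_4
  pi_1 = 1/6*pi_0 + 1/12*pi_1 + 1/12*pi_2 + 1/12*pi_3 + 1/12*pi_4
  pi_2 = 1/6*pi_0 + 1/12*pi_1 + 1/3*pi_2 + 5/12*pi_3 + 1/6*pi_4
  pi_3 = 1/12*pi_0 + 1/2*pi_1 + 1/4*pi_2 + 1/4*pi_3 + 1/6*pi_4
  pi_4 = 1/2*pi_0 + 1/4*pi_1 + 1/12*pi_2 + 1/6*pi_3 + 1/2*pi_4
with normalization: pi_0 + pi_1 + pi_2 + pi_3 + pi_4 = 1.

Using the first 4 balance equations plus normalization, the linear system A*pi = b is:
  [-11/12, 1/12, 1/4, 1/12, 1/12] . pi = 0
  [1/6, -11/12, 1/12, 1/12, 1/12] . pi = 0
  [1/6, 1/12, -2/3, 5/12, 1/6] . pi = 0
  [1/12, 1/2, 1/4, -3/4, 1/6] . pi = 0
  [1, 1, 1, 1, 1] . pi = 1

Solving yields:
  pi_0 = 979/7739
  pi_1 = 1453/15478
  pi_2 = 4009/15478
  pi_3 = 3529/15478
  pi_4 = 4529/15478

Verification (pi * P):
  979/7739*1/12 + 1453/15478*1/12 + 4009/15478*1/4 + 3529/15478*1/12 + 4529/15478*1/12 = 979/7739 = pi_0  (ok)
  979/7739*1/6 + 1453/15478*1/12 + 4009/15478*1/12 + 3529/15478*1/12 + 4529/15478*1/12 = 1453/15478 = pi_1  (ok)
  979/7739*1/6 + 1453/15478*1/12 + 4009/15478*1/3 + 3529/15478*5/12 + 4529/15478*1/6 = 4009/15478 = pi_2  (ok)
  979/7739*1/12 + 1453/15478*1/2 + 4009/15478*1/4 + 3529/15478*1/4 + 4529/15478*1/6 = 3529/15478 = pi_3  (ok)
  979/7739*1/2 + 1453/15478*1/4 + 4009/15478*1/12 + 3529/15478*1/6 + 4529/15478*1/2 = 4529/15478 = pi_4  (ok)

Answer: 979/7739 1453/15478 4009/15478 3529/15478 4529/15478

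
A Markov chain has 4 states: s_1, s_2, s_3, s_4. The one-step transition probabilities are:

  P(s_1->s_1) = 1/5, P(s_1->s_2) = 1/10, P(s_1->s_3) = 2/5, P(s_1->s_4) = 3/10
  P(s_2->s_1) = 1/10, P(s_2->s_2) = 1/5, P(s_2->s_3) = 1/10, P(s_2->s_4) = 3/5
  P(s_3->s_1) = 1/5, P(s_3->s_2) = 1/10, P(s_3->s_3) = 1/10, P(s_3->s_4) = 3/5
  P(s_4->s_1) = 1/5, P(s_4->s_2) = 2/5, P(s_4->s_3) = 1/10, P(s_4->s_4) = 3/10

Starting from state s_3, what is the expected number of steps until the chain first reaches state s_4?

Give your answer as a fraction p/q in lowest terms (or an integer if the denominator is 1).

Answer: 300/163

Derivation:
Let h_i = expected steps to first reach s_4 from state i.
Boundary: h_s_4 = 0.
First-step equations for the other states:
  h_s_1 = 1 + 1/5*h_s_1 + 1/10*h_s_2 + 2/5*h_s_3 + 3/10*h_s_4
  h_s_2 = 1 + 1/10*h_s_1 + 1/5*h_s_2 + 1/10*h_s_3 + 3/5*h_s_4
  h_s_3 = 1 + 1/5*h_s_1 + 1/10*h_s_2 + 1/10*h_s_3 + 3/5*h_s_4

Substituting h_s_4 = 0 and rearranging gives the linear system (I - Q) h = 1:
  [4/5, -1/10, -2/5] . (h_s_1, h_s_2, h_s_3) = 1
  [-1/10, 4/5, -1/10] . (h_s_1, h_s_2, h_s_3) = 1
  [-1/5, -1/10, 9/10] . (h_s_1, h_s_2, h_s_3) = 1

Solving yields:
  h_s_1 = 390/163
  h_s_2 = 290/163
  h_s_3 = 300/163

Starting state is s_3, so the expected hitting time is h_s_3 = 300/163.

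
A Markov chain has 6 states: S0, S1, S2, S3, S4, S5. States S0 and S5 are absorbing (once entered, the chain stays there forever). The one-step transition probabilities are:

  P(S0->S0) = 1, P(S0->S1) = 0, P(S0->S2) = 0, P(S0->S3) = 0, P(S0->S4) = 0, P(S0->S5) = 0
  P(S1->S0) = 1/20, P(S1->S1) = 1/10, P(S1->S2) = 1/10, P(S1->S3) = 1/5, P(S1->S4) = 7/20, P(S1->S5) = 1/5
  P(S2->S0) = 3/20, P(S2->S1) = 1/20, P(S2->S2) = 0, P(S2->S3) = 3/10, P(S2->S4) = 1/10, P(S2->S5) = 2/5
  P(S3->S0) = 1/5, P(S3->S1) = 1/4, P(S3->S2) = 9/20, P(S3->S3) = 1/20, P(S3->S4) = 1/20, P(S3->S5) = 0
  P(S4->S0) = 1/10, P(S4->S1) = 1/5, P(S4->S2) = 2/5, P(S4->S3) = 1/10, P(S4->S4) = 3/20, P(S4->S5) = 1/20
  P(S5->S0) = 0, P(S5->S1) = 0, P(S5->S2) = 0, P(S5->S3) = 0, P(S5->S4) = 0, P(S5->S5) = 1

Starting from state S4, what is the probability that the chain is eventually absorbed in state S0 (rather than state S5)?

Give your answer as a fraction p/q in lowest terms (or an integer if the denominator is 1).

Let a_i = P(absorbed in S0 | start in state i).
Boundary conditions: a_S0 = 1, a_S5 = 0.
For each transient state i, a_i = sum_j P(i->j) * a_j:
  a_S1 = 1/20*a_S0 + 1/10*a_S1 + 1/10*a_S2 + 1/5*a_S3 + 7/20*a_S4 + 1/5*a_S5
  a_S2 = 3/20*a_S0 + 1/20*a_S1 + 0*a_S2 + 3/10*a_S3 + 1/10*a_S4 + 2/5*a_S5
  a_S3 = 1/5*a_S0 + 1/4*a_S1 + 9/20*a_S2 + 1/20*a_S3 + 1/20*a_S4 + 0*a_S5
  a_S4 = 1/10*a_S0 + 1/5*a_S1 + 2/5*a_S2 + 1/10*a_S3 + 3/20*a_S4 + 1/20*a_S5

Substituting a_S0 = 1 and a_S5 = 0, rearrange to (I - Q) a = r where r[i] = P(i -> S0):
  [9/10, -1/10, -1/5, -7/20] . (a_S1, a_S2, a_S3, a_S4) = 1/20
  [-1/20, 1, -3/10, -1/10] . (a_S1, a_S2, a_S3, a_S4) = 3/20
  [-1/4, -9/20, 19/20, -1/20] . (a_S1, a_S2, a_S3, a_S4) = 1/5
  [-1/5, -2/5, -1/10, 17/20] . (a_S1, a_S2, a_S3, a_S4) = 1/10

Solving yields:
  a_S1 = 1449/3826
  a_S2 = 2789/7652
  a_S3 = 3871/7652
  a_S4 = 1675/3826

Starting state is S4, so the absorption probability is a_S4 = 1675/3826.

Answer: 1675/3826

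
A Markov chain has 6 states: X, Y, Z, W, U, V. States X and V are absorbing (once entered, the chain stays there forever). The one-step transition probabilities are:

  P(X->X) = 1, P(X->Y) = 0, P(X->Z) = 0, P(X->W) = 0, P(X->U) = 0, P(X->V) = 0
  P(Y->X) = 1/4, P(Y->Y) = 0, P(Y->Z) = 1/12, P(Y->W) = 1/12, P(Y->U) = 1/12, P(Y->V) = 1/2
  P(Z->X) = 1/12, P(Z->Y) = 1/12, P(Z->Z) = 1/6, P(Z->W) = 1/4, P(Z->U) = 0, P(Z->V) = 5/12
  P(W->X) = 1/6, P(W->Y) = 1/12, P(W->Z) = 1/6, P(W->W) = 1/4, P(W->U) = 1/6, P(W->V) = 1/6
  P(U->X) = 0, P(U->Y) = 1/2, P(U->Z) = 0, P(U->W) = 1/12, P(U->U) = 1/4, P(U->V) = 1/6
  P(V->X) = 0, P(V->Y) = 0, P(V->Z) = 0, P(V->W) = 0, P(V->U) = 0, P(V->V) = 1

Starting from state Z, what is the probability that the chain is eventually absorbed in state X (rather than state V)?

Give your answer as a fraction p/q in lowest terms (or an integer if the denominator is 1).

Answer: 965/3973

Derivation:
Let a_i = P(absorbed in X | start in state i).
Boundary conditions: a_X = 1, a_V = 0.
For each transient state i, a_i = sum_j P(i->j) * a_j:
  a_Y = 1/4*a_X + 0*a_Y + 1/12*a_Z + 1/12*a_W + 1/12*a_U + 1/2*a_V
  a_Z = 1/12*a_X + 1/12*a_Y + 1/6*a_Z + 1/4*a_W + 0*a_U + 5/12*a_V
  a_W = 1/6*a_X + 1/12*a_Y + 1/6*a_Z + 1/4*a_W + 1/6*a_U + 1/6*a_V
  a_U = 0*a_X + 1/2*a_Y + 0*a_Z + 1/12*a_W + 1/4*a_U + 1/6*a_V

Substituting a_X = 1 and a_V = 0, rearrange to (I - Q) a = r where r[i] = P(i -> X):
  [1, -1/12, -1/12, -1/12] . (a_Y, a_Z, a_W, a_U) = 1/4
  [-1/12, 5/6, -1/4, 0] . (a_Y, a_Z, a_W, a_U) = 1/12
  [-1/12, -1/6, 3/4, -1/6] . (a_Y, a_Z, a_W, a_U) = 1/6
  [-1/2, 0, -1/12, 3/4] . (a_Y, a_Z, a_W, a_U) = 0

Solving yields:
  a_Y = 2561/7946
  a_Z = 965/3973
  a_W = 2931/7946
  a_U = 2033/7946

Starting state is Z, so the absorption probability is a_Z = 965/3973.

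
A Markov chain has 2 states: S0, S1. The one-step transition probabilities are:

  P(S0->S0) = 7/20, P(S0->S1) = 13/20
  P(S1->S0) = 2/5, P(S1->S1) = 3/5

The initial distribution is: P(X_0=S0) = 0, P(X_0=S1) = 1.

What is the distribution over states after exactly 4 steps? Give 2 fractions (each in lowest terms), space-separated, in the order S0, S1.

Propagating the distribution step by step (d_{t+1} = d_t * P):
d_0 = (S0=0, S1=1)
  d_1[S0] = 0*7/20 + 1*2/5 = 2/5
  d_1[S1] = 0*13/20 + 1*3/5 = 3/5
d_1 = (S0=2/5, S1=3/5)
  d_2[S0] = 2/5*7/20 + 3/5*2/5 = 19/50
  d_2[S1] = 2/5*13/20 + 3/5*3/5 = 31/50
d_2 = (S0=19/50, S1=31/50)
  d_3[S0] = 19/50*7/20 + 31/50*2/5 = 381/1000
  d_3[S1] = 19/50*13/20 + 31/50*3/5 = 619/1000
d_3 = (S0=381/1000, S1=619/1000)
  d_4[S0] = 381/1000*7/20 + 619/1000*2/5 = 7619/20000
  d_4[S1] = 381/1000*13/20 + 619/1000*3/5 = 12381/20000
d_4 = (S0=7619/20000, S1=12381/20000)

Answer: 7619/20000 12381/20000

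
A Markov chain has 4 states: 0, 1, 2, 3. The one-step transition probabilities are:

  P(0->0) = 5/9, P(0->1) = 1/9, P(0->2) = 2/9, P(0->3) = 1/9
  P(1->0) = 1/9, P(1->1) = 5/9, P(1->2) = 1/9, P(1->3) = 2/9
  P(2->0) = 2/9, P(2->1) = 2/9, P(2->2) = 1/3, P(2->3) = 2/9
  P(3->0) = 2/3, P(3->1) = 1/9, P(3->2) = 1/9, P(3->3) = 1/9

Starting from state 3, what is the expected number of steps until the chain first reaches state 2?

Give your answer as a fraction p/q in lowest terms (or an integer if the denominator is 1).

Let h_i = expected steps to first reach 2 from state i.
Boundary: h_2 = 0.
First-step equations for the other states:
  h_0 = 1 + 5/9*h_0 + 1/9*h_1 + 2/9*h_2 + 1/9*h_3
  h_1 = 1 + 1/9*h_0 + 5/9*h_1 + 1/9*h_2 + 2/9*h_3
  h_3 = 1 + 2/3*h_0 + 1/9*h_1 + 1/9*h_2 + 1/9*h_3

Substituting h_2 = 0 and rearranging gives the linear system (I - Q) h = 1:
  [4/9, -1/9, -1/9] . (h_0, h_1, h_3) = 1
  [-1/9, 4/9, -2/9] . (h_0, h_1, h_3) = 1
  [-2/3, -1/9, 8/9] . (h_0, h_1, h_3) = 1

Solving yields:
  h_0 = 27/5
  h_1 = 33/5
  h_3 = 6

Starting state is 3, so the expected hitting time is h_3 = 6.

Answer: 6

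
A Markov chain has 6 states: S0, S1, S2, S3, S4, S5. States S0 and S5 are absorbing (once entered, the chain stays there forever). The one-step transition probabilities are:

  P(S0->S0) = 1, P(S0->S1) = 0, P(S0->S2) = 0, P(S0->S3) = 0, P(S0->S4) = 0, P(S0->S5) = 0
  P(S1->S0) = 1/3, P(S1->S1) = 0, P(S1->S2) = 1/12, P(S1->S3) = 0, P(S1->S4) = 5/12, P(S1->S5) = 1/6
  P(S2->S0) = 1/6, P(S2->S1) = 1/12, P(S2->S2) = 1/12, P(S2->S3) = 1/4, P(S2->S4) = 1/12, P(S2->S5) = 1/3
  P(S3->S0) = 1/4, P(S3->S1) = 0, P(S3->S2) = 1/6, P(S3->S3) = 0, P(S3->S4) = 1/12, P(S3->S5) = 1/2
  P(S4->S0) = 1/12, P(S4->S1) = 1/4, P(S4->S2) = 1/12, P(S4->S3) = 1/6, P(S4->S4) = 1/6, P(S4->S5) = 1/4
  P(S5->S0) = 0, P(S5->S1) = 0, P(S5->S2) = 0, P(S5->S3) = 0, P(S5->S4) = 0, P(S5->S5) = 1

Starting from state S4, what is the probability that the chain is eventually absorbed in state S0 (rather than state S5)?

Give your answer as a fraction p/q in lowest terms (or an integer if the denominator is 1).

Let a_i = P(absorbed in S0 | start in state i).
Boundary conditions: a_S0 = 1, a_S5 = 0.
For each transient state i, a_i = sum_j P(i->j) * a_j:
  a_S1 = 1/3*a_S0 + 0*a_S1 + 1/12*a_S2 + 0*a_S3 + 5/12*a_S4 + 1/6*a_S5
  a_S2 = 1/6*a_S0 + 1/12*a_S1 + 1/12*a_S2 + 1/4*a_S3 + 1/12*a_S4 + 1/3*a_S5
  a_S3 = 1/4*a_S0 + 0*a_S1 + 1/6*a_S2 + 0*a_S3 + 1/12*a_S4 + 1/2*a_S5
  a_S4 = 1/12*a_S0 + 1/4*a_S1 + 1/12*a_S2 + 1/6*a_S3 + 1/6*a_S4 + 1/4*a_S5

Substituting a_S0 = 1 and a_S5 = 0, rearrange to (I - Q) a = r where r[i] = P(i -> S0):
  [1, -1/12, 0, -5/12] . (a_S1, a_S2, a_S3, a_S4) = 1/3
  [-1/12, 11/12, -1/4, -1/12] . (a_S1, a_S2, a_S3, a_S4) = 1/6
  [0, -1/6, 1, -1/12] . (a_S1, a_S2, a_S3, a_S4) = 1/4
  [-1/4, -1/12, -1/6, 5/6] . (a_S1, a_S2, a_S3, a_S4) = 1/12

Solving yields:
  a_S1 = 6388/12495
  a_S2 = 4411/12495
  a_S3 = 282/833
  a_S4 = 4453/12495

Starting state is S4, so the absorption probability is a_S4 = 4453/12495.

Answer: 4453/12495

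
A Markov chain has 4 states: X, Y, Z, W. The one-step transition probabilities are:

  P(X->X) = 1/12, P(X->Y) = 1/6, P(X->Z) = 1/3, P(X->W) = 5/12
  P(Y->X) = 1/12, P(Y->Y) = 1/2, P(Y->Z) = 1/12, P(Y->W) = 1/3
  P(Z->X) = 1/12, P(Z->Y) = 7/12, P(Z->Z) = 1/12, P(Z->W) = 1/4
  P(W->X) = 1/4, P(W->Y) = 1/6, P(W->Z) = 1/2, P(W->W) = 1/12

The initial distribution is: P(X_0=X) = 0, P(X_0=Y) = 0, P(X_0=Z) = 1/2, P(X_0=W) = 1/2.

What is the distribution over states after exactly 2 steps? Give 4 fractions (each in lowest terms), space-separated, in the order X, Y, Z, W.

Propagating the distribution step by step (d_{t+1} = d_t * P):
d_0 = (X=0, Y=0, Z=1/2, W=1/2)
  d_1[X] = 0*1/12 + 0*1/12 + 1/2*1/12 + 1/2*1/4 = 1/6
  d_1[Y] = 0*1/6 + 0*1/2 + 1/2*7/12 + 1/2*1/6 = 3/8
  d_1[Z] = 0*1/3 + 0*1/12 + 1/2*1/12 + 1/2*1/2 = 7/24
  d_1[W] = 0*5/12 + 0*1/3 + 1/2*1/4 + 1/2*1/12 = 1/6
d_1 = (X=1/6, Y=3/8, Z=7/24, W=1/6)
  d_2[X] = 1/6*1/12 + 3/8*1/12 + 7/24*1/12 + 1/6*1/4 = 1/9
  d_2[Y] = 1/6*1/6 + 3/8*1/2 + 7/24*7/12 + 1/6*1/6 = 119/288
  d_2[Z] = 1/6*1/3 + 3/8*1/12 + 7/24*1/12 + 1/6*1/2 = 7/36
  d_2[W] = 1/6*5/12 + 3/8*1/3 + 7/24*1/4 + 1/6*1/12 = 9/32
d_2 = (X=1/9, Y=119/288, Z=7/36, W=9/32)

Answer: 1/9 119/288 7/36 9/32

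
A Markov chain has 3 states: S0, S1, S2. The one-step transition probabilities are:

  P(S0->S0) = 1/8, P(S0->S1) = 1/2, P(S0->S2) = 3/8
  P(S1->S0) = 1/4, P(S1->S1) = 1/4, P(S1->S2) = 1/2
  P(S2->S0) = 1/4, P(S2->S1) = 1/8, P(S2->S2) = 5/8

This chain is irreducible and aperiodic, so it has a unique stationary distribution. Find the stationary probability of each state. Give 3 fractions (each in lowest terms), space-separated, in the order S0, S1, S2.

The stationary distribution satisfies pi = pi * P, i.e.:
  pi_S0 = 1/8*pi_S0 + 1/4*pi_S1 + 1/4*pi_S2
  pi_S1 = 1/2*pi_S0 + 1/4*pi_S1 + 1/8*pi_S2
  pi_S2 = 3/8*pi_S0 + 1/2*pi_S1 + 5/8*pi_S2
with normalization: pi_S0 + pi_S1 + pi_S2 = 1.

Using the first 2 balance equations plus normalization, the linear system A*pi = b is:
  [-7/8, 1/4, 1/4] . pi = 0
  [1/2, -3/4, 1/8] . pi = 0
  [1, 1, 1] . pi = 1

Solving yields:
  pi_S0 = 2/9
  pi_S1 = 5/21
  pi_S2 = 34/63

Verification (pi * P):
  2/9*1/8 + 5/21*1/4 + 34/63*1/4 = 2/9 = pi_S0  (ok)
  2/9*1/2 + 5/21*1/4 + 34/63*1/8 = 5/21 = pi_S1  (ok)
  2/9*3/8 + 5/21*1/2 + 34/63*5/8 = 34/63 = pi_S2  (ok)

Answer: 2/9 5/21 34/63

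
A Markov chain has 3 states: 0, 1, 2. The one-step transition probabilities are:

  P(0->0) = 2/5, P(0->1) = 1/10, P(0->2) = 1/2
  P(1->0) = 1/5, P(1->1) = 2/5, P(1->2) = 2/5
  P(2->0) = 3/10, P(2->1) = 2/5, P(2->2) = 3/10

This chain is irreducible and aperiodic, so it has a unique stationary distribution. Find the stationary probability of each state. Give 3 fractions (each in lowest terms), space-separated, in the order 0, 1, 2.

The stationary distribution satisfies pi = pi * P, i.e.:
  pi_0 = 2/5*pi_0 + 1/5*pi_1 + 3/10*pi_2
  pi_1 = 1/10*pi_0 + 2/5*pi_1 + 2/5*pi_2
  pi_2 = 1/2*pi_0 + 2/5*pi_1 + 3/10*pi_2
with normalization: pi_0 + pi_1 + pi_2 = 1.

Using the first 2 balance equations plus normalization, the linear system A*pi = b is:
  [-3/5, 1/5, 3/10] . pi = 0
  [1/10, -3/5, 2/5] . pi = 0
  [1, 1, 1] . pi = 1

Solving yields:
  pi_0 = 26/87
  pi_1 = 9/29
  pi_2 = 34/87

Verification (pi * P):
  26/87*2/5 + 9/29*1/5 + 34/87*3/10 = 26/87 = pi_0  (ok)
  26/87*1/10 + 9/29*2/5 + 34/87*2/5 = 9/29 = pi_1  (ok)
  26/87*1/2 + 9/29*2/5 + 34/87*3/10 = 34/87 = pi_2  (ok)

Answer: 26/87 9/29 34/87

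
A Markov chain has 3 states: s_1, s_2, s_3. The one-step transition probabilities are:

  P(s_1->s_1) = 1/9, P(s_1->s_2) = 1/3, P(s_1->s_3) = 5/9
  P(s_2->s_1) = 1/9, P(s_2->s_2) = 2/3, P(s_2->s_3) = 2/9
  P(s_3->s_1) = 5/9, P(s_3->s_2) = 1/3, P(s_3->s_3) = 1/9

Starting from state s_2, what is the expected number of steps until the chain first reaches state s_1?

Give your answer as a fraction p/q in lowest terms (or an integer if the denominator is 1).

Let h_i = expected steps to first reach s_1 from state i.
Boundary: h_s_1 = 0.
First-step equations for the other states:
  h_s_2 = 1 + 1/9*h_s_1 + 2/3*h_s_2 + 2/9*h_s_3
  h_s_3 = 1 + 5/9*h_s_1 + 1/3*h_s_2 + 1/9*h_s_3

Substituting h_s_1 = 0 and rearranging gives the linear system (I - Q) h = 1:
  [1/3, -2/9] . (h_s_2, h_s_3) = 1
  [-1/3, 8/9] . (h_s_2, h_s_3) = 1

Solving yields:
  h_s_2 = 5
  h_s_3 = 3

Starting state is s_2, so the expected hitting time is h_s_2 = 5.

Answer: 5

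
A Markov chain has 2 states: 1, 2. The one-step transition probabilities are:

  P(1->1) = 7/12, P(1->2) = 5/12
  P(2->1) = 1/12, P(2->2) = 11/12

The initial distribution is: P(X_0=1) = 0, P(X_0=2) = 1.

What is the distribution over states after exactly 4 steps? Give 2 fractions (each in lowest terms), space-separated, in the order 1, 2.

Propagating the distribution step by step (d_{t+1} = d_t * P):
d_0 = (1=0, 2=1)
  d_1[1] = 0*7/12 + 1*1/12 = 1/12
  d_1[2] = 0*5/12 + 1*11/12 = 11/12
d_1 = (1=1/12, 2=11/12)
  d_2[1] = 1/12*7/12 + 11/12*1/12 = 1/8
  d_2[2] = 1/12*5/12 + 11/12*11/12 = 7/8
d_2 = (1=1/8, 2=7/8)
  d_3[1] = 1/8*7/12 + 7/8*1/12 = 7/48
  d_3[2] = 1/8*5/12 + 7/8*11/12 = 41/48
d_3 = (1=7/48, 2=41/48)
  d_4[1] = 7/48*7/12 + 41/48*1/12 = 5/32
  d_4[2] = 7/48*5/12 + 41/48*11/12 = 27/32
d_4 = (1=5/32, 2=27/32)

Answer: 5/32 27/32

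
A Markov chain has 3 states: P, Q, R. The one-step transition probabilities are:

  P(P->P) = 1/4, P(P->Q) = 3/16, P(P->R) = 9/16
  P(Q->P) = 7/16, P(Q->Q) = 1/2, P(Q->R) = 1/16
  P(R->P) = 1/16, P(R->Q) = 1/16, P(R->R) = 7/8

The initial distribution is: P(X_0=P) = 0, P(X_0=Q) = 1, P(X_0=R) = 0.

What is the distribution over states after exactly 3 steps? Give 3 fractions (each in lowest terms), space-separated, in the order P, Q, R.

Propagating the distribution step by step (d_{t+1} = d_t * P):
d_0 = (P=0, Q=1, R=0)
  d_1[P] = 0*1/4 + 1*7/16 + 0*1/16 = 7/16
  d_1[Q] = 0*3/16 + 1*1/2 + 0*1/16 = 1/2
  d_1[R] = 0*9/16 + 1*1/16 + 0*7/8 = 1/16
d_1 = (P=7/16, Q=1/2, R=1/16)
  d_2[P] = 7/16*1/4 + 1/2*7/16 + 1/16*1/16 = 85/256
  d_2[Q] = 7/16*3/16 + 1/2*1/2 + 1/16*1/16 = 43/128
  d_2[R] = 7/16*9/16 + 1/2*1/16 + 1/16*7/8 = 85/256
d_2 = (P=85/256, Q=43/128, R=85/256)
  d_3[P] = 85/256*1/4 + 43/128*7/16 + 85/256*1/16 = 1027/4096
  d_3[Q] = 85/256*3/16 + 43/128*1/2 + 85/256*1/16 = 257/1024
  d_3[R] = 85/256*9/16 + 43/128*1/16 + 85/256*7/8 = 2041/4096
d_3 = (P=1027/4096, Q=257/1024, R=2041/4096)

Answer: 1027/4096 257/1024 2041/4096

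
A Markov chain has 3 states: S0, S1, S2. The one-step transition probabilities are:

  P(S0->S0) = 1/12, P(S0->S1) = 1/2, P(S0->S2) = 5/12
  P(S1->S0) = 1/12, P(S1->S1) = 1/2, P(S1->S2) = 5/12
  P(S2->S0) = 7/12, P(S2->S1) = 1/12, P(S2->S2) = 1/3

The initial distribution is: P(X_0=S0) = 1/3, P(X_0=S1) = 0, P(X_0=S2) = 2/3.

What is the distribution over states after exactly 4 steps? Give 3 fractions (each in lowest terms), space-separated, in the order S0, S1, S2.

Answer: 2857/10368 21139/62208 23927/62208

Derivation:
Propagating the distribution step by step (d_{t+1} = d_t * P):
d_0 = (S0=1/3, S1=0, S2=2/3)
  d_1[S0] = 1/3*1/12 + 0*1/12 + 2/3*7/12 = 5/12
  d_1[S1] = 1/3*1/2 + 0*1/2 + 2/3*1/12 = 2/9
  d_1[S2] = 1/3*5/12 + 0*5/12 + 2/3*1/3 = 13/36
d_1 = (S0=5/12, S1=2/9, S2=13/36)
  d_2[S0] = 5/12*1/12 + 2/9*1/12 + 13/36*7/12 = 19/72
  d_2[S1] = 5/12*1/2 + 2/9*1/2 + 13/36*1/12 = 151/432
  d_2[S2] = 5/12*5/12 + 2/9*5/12 + 13/36*1/3 = 167/432
d_2 = (S0=19/72, S1=151/432, S2=167/432)
  d_3[S0] = 19/72*1/12 + 151/432*1/12 + 167/432*7/12 = 239/864
  d_3[S1] = 19/72*1/2 + 151/432*1/2 + 167/432*1/12 = 1757/5184
  d_3[S2] = 19/72*5/12 + 151/432*5/12 + 167/432*1/3 = 1993/5184
d_3 = (S0=239/864, S1=1757/5184, S2=1993/5184)
  d_4[S0] = 239/864*1/12 + 1757/5184*1/12 + 1993/5184*7/12 = 2857/10368
  d_4[S1] = 239/864*1/2 + 1757/5184*1/2 + 1993/5184*1/12 = 21139/62208
  d_4[S2] = 239/864*5/12 + 1757/5184*5/12 + 1993/5184*1/3 = 23927/62208
d_4 = (S0=2857/10368, S1=21139/62208, S2=23927/62208)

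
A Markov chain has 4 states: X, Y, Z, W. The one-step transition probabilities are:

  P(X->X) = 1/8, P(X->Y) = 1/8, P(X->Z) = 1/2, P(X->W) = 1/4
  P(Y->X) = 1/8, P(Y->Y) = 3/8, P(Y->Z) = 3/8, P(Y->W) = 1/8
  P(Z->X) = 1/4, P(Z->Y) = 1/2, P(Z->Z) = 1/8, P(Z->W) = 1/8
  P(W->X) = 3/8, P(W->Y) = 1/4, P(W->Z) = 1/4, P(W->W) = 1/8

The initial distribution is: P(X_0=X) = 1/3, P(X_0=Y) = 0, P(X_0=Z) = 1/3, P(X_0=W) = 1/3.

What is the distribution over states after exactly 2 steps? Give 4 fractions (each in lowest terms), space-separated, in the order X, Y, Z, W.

Answer: 13/64 21/64 5/16 5/32

Derivation:
Propagating the distribution step by step (d_{t+1} = d_t * P):
d_0 = (X=1/3, Y=0, Z=1/3, W=1/3)
  d_1[X] = 1/3*1/8 + 0*1/8 + 1/3*1/4 + 1/3*3/8 = 1/4
  d_1[Y] = 1/3*1/8 + 0*3/8 + 1/3*1/2 + 1/3*1/4 = 7/24
  d_1[Z] = 1/3*1/2 + 0*3/8 + 1/3*1/8 + 1/3*1/4 = 7/24
  d_1[W] = 1/3*1/4 + 0*1/8 + 1/3*1/8 + 1/3*1/8 = 1/6
d_1 = (X=1/4, Y=7/24, Z=7/24, W=1/6)
  d_2[X] = 1/4*1/8 + 7/24*1/8 + 7/24*1/4 + 1/6*3/8 = 13/64
  d_2[Y] = 1/4*1/8 + 7/24*3/8 + 7/24*1/2 + 1/6*1/4 = 21/64
  d_2[Z] = 1/4*1/2 + 7/24*3/8 + 7/24*1/8 + 1/6*1/4 = 5/16
  d_2[W] = 1/4*1/4 + 7/24*1/8 + 7/24*1/8 + 1/6*1/8 = 5/32
d_2 = (X=13/64, Y=21/64, Z=5/16, W=5/32)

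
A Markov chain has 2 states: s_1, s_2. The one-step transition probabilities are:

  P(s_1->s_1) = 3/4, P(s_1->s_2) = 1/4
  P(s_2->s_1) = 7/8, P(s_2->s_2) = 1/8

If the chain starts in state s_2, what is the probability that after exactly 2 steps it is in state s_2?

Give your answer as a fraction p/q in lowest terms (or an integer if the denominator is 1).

Computing P^2 by repeated multiplication:
P^1 =
  s_1: [3/4, 1/4]
  s_2: [7/8, 1/8]
P^2 =
  s_1: [25/32, 7/32]
  s_2: [49/64, 15/64]

(P^2)[s_2 -> s_2] = 15/64

Answer: 15/64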